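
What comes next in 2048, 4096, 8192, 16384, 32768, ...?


Pattern: powers of 2: 2ⁿ
Terms: 2048, 4096, 8192, 16384, 32768
Next term = 65536

Next term = 65536


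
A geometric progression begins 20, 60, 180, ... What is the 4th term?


aₙ = a₁·r^(n-1)
= 20×3^3
= 20×27
= 540

a_4 = 540


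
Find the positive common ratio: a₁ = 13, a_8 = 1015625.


r^(n-1) = aₙ/a₁
r^7 = 1015625/13 = 78125
r = 78125^(1/7)
= 5

r = 5


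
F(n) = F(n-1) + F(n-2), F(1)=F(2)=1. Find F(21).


Fibonacci sequence: 1, 1, 2, 3, 5, 8, 13, 21, 34, 55, 89, ...
F(21) = 10946

F(21) = 10946


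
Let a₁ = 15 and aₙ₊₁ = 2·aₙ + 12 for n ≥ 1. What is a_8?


Computing step by step:
a_1 = 15
a_2 = 42
a_3 = 96
a_4 = 204
a_5 = 420
a_6 = 852
a_7 = 1716
a_8 = 3444


a_8 = 3444


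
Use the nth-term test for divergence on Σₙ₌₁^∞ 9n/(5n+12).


lim(n→∞) 9n/(5n+12) = 9/5 = 9/5  (divide numerator and denominator by n)
lim aₙ = 9/5 ≠ 0 → series DIVERGES

Diverges (lim aₙ = 9/5 ≠ 0)


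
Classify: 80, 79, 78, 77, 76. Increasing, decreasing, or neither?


Differences: -1, -1, -1, -1
All differences < 0 → strictly DECREASING

Monotonically decreasing


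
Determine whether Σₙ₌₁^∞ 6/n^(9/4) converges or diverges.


p-series test: Σ c/n^p converges if p > 1, diverges if p ≤ 1 (constant c > 0 doesn't affect convergence).
p = 9/4
9/4 > 1 → CONVERGES

Converges (p = 9/4 > 1)


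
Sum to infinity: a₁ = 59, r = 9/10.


S∞ = a₁/(1-r) = 59/(1 - 9/10)
= 59/(1/10)
= 590

S∞ = 590


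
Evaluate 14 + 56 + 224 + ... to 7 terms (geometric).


Sₙ = 14×(4^7 - 1)/(4 - 1)
= 14×(16384 - 1)/3
= 14×16383/3
= 76454

S_7 = 76454


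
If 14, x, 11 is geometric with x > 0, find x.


GM = √(14×11) = √154 = 12.4097

GM = 12.4097


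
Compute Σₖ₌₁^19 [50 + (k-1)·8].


aₙ = 50 + (19-1)×8 = 194
Sₙ = n(a₁+aₙ)/2 = 19×(50+194)/2
= 19×244/2 = 2318

S_19 = 2318


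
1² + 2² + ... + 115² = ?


n = 115
n(n+1)(2n+1)/6 = 115×116×231/6
= 3081540/6 = 513590

Σk² = 513590


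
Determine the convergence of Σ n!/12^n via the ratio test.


aₙ = n!/12^n
a_{n+1}/aₙ = (n+1)!/12^(n+1) × 12^n/n!
= (n+1)/12
L = lim(n→∞) (n+1)/12 = ∞
L > 1 → series DIVERGES

Diverges (ratio test: L = ∞ > 1)


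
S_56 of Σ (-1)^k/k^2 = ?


S = -1 + 1/4 - 1/9 + 1/16 - 1/25 + 1/36 - 1/49 + 1/64 ± ...
= -0.8223
(Full series converges to -π²/12 ≈ -0.8225)

S_56 = -0.8223


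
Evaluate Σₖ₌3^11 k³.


Σₖ₌3^11 k³ = [11·12/2]² − [2·3/2]²
= 4356 − 9 = 4347

Σk³ = 4347


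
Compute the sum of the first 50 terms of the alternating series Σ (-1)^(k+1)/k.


S = 1 - 1/2 + 1/3 - 1/4 + 1/5 - 1/6 + 1/7 - 1/8 ± ...
= 0.6832
(Full series converges to +ln(2) ≈ +0.6931)

S_50 = 0.6832


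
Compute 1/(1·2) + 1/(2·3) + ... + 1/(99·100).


1/(k(k+1)) = 1/k - 1/(k+1) (partial fractions)
Telescoping: Σ = 1 - 1/100 = 99/100

Sum = 99/100


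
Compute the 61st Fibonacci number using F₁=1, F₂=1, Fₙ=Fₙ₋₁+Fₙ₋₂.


Fibonacci sequence: 1, 1, 2, 3, 5, 8, 13, 21, 34, 55, 89, ...
F(61) = 2504730781961

F(61) = 2504730781961


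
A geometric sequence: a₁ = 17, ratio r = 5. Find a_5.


aₙ = a₁·r^(n-1)
= 17×5^4
= 17×625
= 10625

a_5 = 10625


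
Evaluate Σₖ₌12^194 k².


Σₖ₌12^194 k² = Σₖ₌₁^194 k² − Σₖ₌₁^11 k²
= 194·195·389/6 − 11·12·23/6
= 2452645 − 506 = 2452139

Σk² = 2452139


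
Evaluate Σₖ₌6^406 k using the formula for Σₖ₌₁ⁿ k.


Σₖ₌6^406 k = Σₖ₌₁^406 k − Σₖ₌₁^5 k
= 406·407/2 − 5·6/2
= 82621 − 15 = 82606

Σk = 82606


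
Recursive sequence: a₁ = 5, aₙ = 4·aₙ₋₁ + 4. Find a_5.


Computing step by step:
a_1 = 5
a_2 = 24
a_3 = 100
a_4 = 404
a_5 = 1620


a_5 = 1620


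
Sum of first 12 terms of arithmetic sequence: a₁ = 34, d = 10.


aₙ = 34 + (12-1)×10 = 144
Sₙ = n(a₁+aₙ)/2 = 12×(34+144)/2
= 12×178/2 = 1068

S_12 = 1068


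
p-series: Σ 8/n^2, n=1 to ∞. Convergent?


p-series test: Σ c/n^p converges if p > 1, diverges if p ≤ 1 (constant c > 0 doesn't affect convergence).
p = 2
2 > 1 → CONVERGES

Converges (p = 2 > 1)


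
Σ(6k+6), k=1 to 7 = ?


Σ(6k+6) = 6·Σk + 6·n
= 6·28 + 6·7
= 168 + 42 = 210

Σ = 210


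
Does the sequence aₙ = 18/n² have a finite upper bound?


a₁ = 18, a₂ = 18/4, a₃ = 18/9, ...
0 < aₙ ≤ 18 for all n ≥ 1
The sequence IS bounded

Bounded (0 < aₙ ≤ 18)


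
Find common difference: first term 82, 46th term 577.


d = (aₙ - a₁)/(n-1)
= (577 - 82)/(46-1)
= 495/45 = 11

d = 11


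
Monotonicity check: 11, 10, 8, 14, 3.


Differences: -1, -2, 6, -11
Difference at position 3 is +6 (> 0) but position 1 is -1 (< 0) — sequence both rises and falls
→ NOT monotonic

Not monotonic


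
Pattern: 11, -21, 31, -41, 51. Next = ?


Pattern: alternating sign, magnitude arithmetic (d=10)
Terms: 11, -21, 31, -41, 51
Next term = -61

Next term = -61


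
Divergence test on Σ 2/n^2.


lim(n→∞) 2/n^2 = 0
lim aₙ = 0 → nth-term test is INCONCLUSIVE
(Need other tests; this is actually a convergent p-series with p=2 > 1)

Inconclusive (lim aₙ = 0; need another test)


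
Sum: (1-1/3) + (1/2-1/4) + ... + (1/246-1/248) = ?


Telescoping with gap 2: two head and two tail terms survive.
= (1 + 1/2) - (1/247 + 1/248)
= 3/2 - 1/247 - 1/248 = 91389/61256

Sum = 91389/61256


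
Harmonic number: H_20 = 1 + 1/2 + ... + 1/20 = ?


H_20 = 1/1 + 1/2 + 1/3 + ... + 1/20
= 55835135/15519504
≈ 3.5977

H_20 = 55835135/15519504 ≈ 3.5977


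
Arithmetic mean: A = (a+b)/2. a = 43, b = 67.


AM = (43 + 67)/2 = 110/2 = 55

AM = 55


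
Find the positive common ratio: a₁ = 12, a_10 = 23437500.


r^(n-1) = aₙ/a₁
r^9 = 23437500/12 = 1953125
r = 1953125^(1/9)
= 5

r = 5


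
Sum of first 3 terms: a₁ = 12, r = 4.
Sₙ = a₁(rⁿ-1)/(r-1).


Sₙ = 12×(4^3 - 1)/(4 - 1)
= 12×(64 - 1)/3
= 12×63/3
= 252

S_3 = 252


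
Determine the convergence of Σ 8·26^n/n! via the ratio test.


aₙ = 8·26^n/n!
a_{n+1}/aₙ = 26^(n+1)/(n+1)! × n!/26^n  (constant 8 cancels)
= 26/(n+1)
L = lim(n→∞) 26/(n+1) = 0
L < 1 → series CONVERGES

Converges (ratio test: L = 0 < 1)


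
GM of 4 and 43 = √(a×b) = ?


GM = √(4×43) = √172 = 13.1149

GM = 13.1149


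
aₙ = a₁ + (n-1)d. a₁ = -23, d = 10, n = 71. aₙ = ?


aₙ = a₁ + (n-1)d
= -23 + (71-1)×10
= -23 + 700
= 677

a_71 = 677


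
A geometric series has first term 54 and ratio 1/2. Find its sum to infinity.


S∞ = a₁/(1-r) = 54/(1 - 1/2)
= 54/(1/2)
= 108

S∞ = 108


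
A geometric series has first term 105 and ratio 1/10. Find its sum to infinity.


S∞ = a₁/(1-r) = 105/(1 - 1/10)
= 105/(9/10)
= 350/3

S∞ = 350/3


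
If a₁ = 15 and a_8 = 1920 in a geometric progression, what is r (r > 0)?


r^(n-1) = aₙ/a₁
r^7 = 1920/15 = 128
r = 128^(1/7)
= 2

r = 2


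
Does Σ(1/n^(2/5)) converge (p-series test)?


p-series test: Σ c/n^p converges if p > 1, diverges if p ≤ 1 (constant c > 0 doesn't affect convergence).
p = 2/5
2/5 ≤ 1 → DIVERGES

Diverges (p = 2/5 ≤ 1)


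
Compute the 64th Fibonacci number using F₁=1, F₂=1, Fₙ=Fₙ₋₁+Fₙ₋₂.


Fibonacci sequence: 1, 1, 2, 3, 5, 8, 13, 21, 34, 55, 89, ...
F(64) = 10610209857723

F(64) = 10610209857723


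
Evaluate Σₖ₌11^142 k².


Σₖ₌11^142 k² = Σₖ₌₁^142 k² − Σₖ₌₁^10 k²
= 142·143·285/6 − 10·11·21/6
= 964535 − 385 = 964150

Σk² = 964150


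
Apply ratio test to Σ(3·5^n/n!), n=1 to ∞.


aₙ = 3·5^n/n!
a_{n+1}/aₙ = 5^(n+1)/(n+1)! × n!/5^n  (constant 3 cancels)
= 5/(n+1)
L = lim(n→∞) 5/(n+1) = 0
L < 1 → series CONVERGES

Converges (ratio test: L = 0 < 1)


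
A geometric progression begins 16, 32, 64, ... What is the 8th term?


aₙ = a₁·r^(n-1)
= 16×2^7
= 16×128
= 2048

a_8 = 2048


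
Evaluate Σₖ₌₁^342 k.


n(n+1)/2 = 342×343/2 = 117306/2 = 58653

Σk = 58653


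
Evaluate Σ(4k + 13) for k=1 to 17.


Σ(4k+13) = 4·Σk + 13·n
= 4·153 + 13·17
= 612 + 221 = 833

Σ = 833


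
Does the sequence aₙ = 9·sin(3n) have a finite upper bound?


For all n, -1 ≤ sin(3n) ≤ 1, so -9 ≤ 9·sin(3n) ≤ 9
Lower bound: -9, Upper bound: 9
The sequence IS bounded

Bounded (-9 ≤ aₙ ≤ 9)


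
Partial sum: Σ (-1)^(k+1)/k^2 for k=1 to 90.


S = 1 - 1/4 + 1/9 - 1/16 + 1/25 - 1/36 + 1/49 - 1/64 ± ...
= 0.8224
(Full series converges to +π²/12 ≈ +0.8225)

S_90 = 0.8224


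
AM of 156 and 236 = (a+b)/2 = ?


AM = (156 + 236)/2 = 392/2 = 196

AM = 196


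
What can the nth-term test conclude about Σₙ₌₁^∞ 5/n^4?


lim(n→∞) 5/n^4 = 0
lim aₙ = 0 → nth-term test is INCONCLUSIVE
(Need other tests; this is actually a convergent p-series with p=4 > 1)

Inconclusive (lim aₙ = 0; need another test)


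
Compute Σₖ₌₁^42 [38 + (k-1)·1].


aₙ = 38 + (42-1)×1 = 79
Sₙ = n(a₁+aₙ)/2 = 42×(38+79)/2
= 42×117/2 = 2457

S_42 = 2457


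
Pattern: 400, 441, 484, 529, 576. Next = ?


Pattern: perfect squares: n²
Terms: 400, 441, 484, 529, 576
Next term = 625

Next term = 625


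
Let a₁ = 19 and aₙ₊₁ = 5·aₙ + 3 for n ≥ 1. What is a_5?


Computing step by step:
a_1 = 19
a_2 = 98
a_3 = 493
a_4 = 2468
a_5 = 12343


a_5 = 12343


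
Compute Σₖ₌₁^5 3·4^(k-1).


Sₙ = 3×(4^5 - 1)/(4 - 1)
= 3×(1024 - 1)/3
= 3×1023/3
= 1023

S_5 = 1023


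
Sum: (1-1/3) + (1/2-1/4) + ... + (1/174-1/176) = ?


Telescoping with gap 2: two head and two tail terms survive.
= (1 + 1/2) - (1/175 + 1/176)
= 3/2 - 1/175 - 1/176 = 45849/30800

Sum = 45849/30800


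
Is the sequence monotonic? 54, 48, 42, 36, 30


Differences: -6, -6, -6, -6
All differences < 0 → strictly DECREASING

Monotonically decreasing


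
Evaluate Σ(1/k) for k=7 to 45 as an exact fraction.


Σₖ₌7^45 1/k = 1/7 + 1/8 + 1/9 + ... + 1/45
= 2617230034104616867/1345655451257488800
≈ 1.9449

Sum = 2617230034104616867/1345655451257488800 ≈ 1.9449


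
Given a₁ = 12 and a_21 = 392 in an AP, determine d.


d = (aₙ - a₁)/(n-1)
= (392 - 12)/(21-1)
= 380/20 = 19

d = 19


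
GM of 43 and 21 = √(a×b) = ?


GM = √(43×21) = √903 = 30.05

GM = 30.05


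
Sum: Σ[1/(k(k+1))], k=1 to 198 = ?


1/(k(k+1)) = 1/k - 1/(k+1) (partial fractions)
Telescoping: Σ = 1 - 1/199 = 198/199

Sum = 198/199


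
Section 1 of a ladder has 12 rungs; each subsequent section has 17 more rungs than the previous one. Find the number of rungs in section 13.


aₙ = a₁ + (n-1)d
= 12 + (13-1)×17
= 12 + 204
= 216

a_13 = 216


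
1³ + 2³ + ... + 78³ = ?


n(n+1)/2 = 78×79/2 = 3081
Σk³ = 3081² = 9492561

Σk³ = 9492561


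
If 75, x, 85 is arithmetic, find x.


AM = (75 + 85)/2 = 160/2 = 80

AM = 80


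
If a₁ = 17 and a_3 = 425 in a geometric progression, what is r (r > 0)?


r^(n-1) = aₙ/a₁
r^2 = 425/17 = 25
r = 25^(1/2)
= ±5; taking r > 0 gives r = 5

r = 5


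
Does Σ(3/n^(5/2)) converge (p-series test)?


p-series test: Σ c/n^p converges if p > 1, diverges if p ≤ 1 (constant c > 0 doesn't affect convergence).
p = 5/2
5/2 > 1 → CONVERGES

Converges (p = 5/2 > 1)


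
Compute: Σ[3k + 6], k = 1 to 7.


Σ(3k+6) = 3·Σk + 6·n
= 3·28 + 6·7
= 84 + 42 = 126

Σ = 126


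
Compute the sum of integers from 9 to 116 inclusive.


Σₖ₌9^116 k = Σₖ₌₁^116 k − Σₖ₌₁^8 k
= 116·117/2 − 8·9/2
= 6786 − 36 = 6750

Σk = 6750


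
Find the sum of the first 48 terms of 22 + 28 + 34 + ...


aₙ = 22 + (48-1)×6 = 304
Sₙ = n(a₁+aₙ)/2 = 48×(22+304)/2
= 48×326/2 = 7824

S_48 = 7824


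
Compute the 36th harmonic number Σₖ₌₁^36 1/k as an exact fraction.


H_36 = 1/1 + 1/2 + 1/3 + ... + 1/36
= 54801925434709/13127595717600
≈ 4.1746

H_36 = 54801925434709/13127595717600 ≈ 4.1746


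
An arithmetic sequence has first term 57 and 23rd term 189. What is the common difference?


d = (aₙ - a₁)/(n-1)
= (189 - 57)/(23-1)
= 132/22 = 6

d = 6


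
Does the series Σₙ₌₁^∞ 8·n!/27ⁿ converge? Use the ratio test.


aₙ = 8·n!/27^n
a_{n+1}/aₙ = (n+1)!/27^(n+1) × 27^n/n!  (constant 8 cancels)
= (n+1)/27
L = lim(n→∞) (n+1)/27 = ∞
L > 1 → series DIVERGES

Diverges (ratio test: L = ∞ > 1)


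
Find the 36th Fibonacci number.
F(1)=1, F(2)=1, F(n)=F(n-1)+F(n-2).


Fibonacci sequence: 1, 1, 2, 3, 5, 8, 13, 21, 34, 55, 89, ...
F(36) = 14930352

F(36) = 14930352


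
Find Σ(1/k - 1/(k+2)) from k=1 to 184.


Telescoping with gap 2: two head and two tail terms survive.
= (1 + 1/2) - (1/185 + 1/186)
= 3/2 - 1/185 - 1/186 = 25622/17205

Sum = 25622/17205


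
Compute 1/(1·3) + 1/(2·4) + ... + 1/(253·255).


1/(k(k+2)) = (1/2)·(1/k - 1/(k+2)) (partial fractions)
Telescoping: Σ = (1/2)·(1 + 1/2 - 1/254 - 1/255) = 48323/64770

Sum = 48323/64770


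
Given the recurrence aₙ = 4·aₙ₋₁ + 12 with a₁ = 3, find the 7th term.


Computing step by step:
a_1 = 3
a_2 = 24
a_3 = 108
a_4 = 444
a_5 = 1788
a_6 = 7164
a_7 = 28668


a_7 = 28668


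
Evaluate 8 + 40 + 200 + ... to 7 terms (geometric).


Sₙ = 8×(5^7 - 1)/(5 - 1)
= 8×(78125 - 1)/4
= 8×78124/4
= 156248

S_7 = 156248


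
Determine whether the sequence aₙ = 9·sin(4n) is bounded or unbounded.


For all n, -1 ≤ sin(4n) ≤ 1, so -9 ≤ 9·sin(4n) ≤ 9
Lower bound: -9, Upper bound: 9
The sequence IS bounded

Bounded (-9 ≤ aₙ ≤ 9)


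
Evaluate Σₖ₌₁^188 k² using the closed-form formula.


n = 188
n(n+1)(2n+1)/6 = 188×189×377/6
= 13395564/6 = 2232594

Σk² = 2232594


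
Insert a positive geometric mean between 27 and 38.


GM = √(27×38) = √1026 = 32.0312

GM = 32.0312


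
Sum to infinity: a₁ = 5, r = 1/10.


S∞ = a₁/(1-r) = 5/(1 - 1/10)
= 5/(9/10)
= 50/9

S∞ = 50/9


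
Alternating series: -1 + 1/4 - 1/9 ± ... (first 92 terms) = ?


S = -1 + 1/4 - 1/9 + 1/16 - 1/25 + 1/36 - 1/49 + 1/64 ± ...
= -0.8224
(Full series converges to -π²/12 ≈ -0.8225)

S_92 = -0.8224


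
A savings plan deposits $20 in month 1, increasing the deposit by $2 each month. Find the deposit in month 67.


aₙ = a₁ + (n-1)d
= 20 + (67-1)×2
= 20 + 132
= 152

a_67 = 152


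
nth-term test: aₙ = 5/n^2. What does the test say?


lim(n→∞) 5/n^2 = 0
lim aₙ = 0 → nth-term test is INCONCLUSIVE
(Need other tests; this is actually a convergent p-series with p=2 > 1)

Inconclusive (lim aₙ = 0; need another test)


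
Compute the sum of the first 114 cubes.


n(n+1)/2 = 114×115/2 = 6555
Σk³ = 6555² = 42968025

Σk³ = 42968025


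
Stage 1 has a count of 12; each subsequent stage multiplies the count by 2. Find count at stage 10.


aₙ = a₁·r^(n-1)
= 12×2^9
= 12×512
= 6144

a_10 = 6144


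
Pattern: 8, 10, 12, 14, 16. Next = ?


Pattern: arithmetic (d=2)
Terms: 8, 10, 12, 14, 16
Next term = 18

Next term = 18


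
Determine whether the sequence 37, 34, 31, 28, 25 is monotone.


Differences: -3, -3, -3, -3
All differences < 0 → strictly DECREASING

Monotonically decreasing


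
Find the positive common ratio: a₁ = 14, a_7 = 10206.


r^(n-1) = aₙ/a₁
r^6 = 10206/14 = 729
r = 729^(1/6)
= ±3; taking r > 0 gives r = 3

r = 3


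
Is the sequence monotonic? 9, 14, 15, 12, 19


Differences: 5, 1, -3, 7
Difference at position 1 is +5 (> 0) but position 3 is -3 (< 0) — sequence both rises and falls
→ NOT monotonic

Not monotonic


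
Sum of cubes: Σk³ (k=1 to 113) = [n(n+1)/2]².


n(n+1)/2 = 113×114/2 = 6441
Σk³ = 6441² = 41486481

Σk³ = 41486481


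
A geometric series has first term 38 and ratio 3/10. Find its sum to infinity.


S∞ = a₁/(1-r) = 38/(1 - 3/10)
= 38/(7/10)
= 380/7

S∞ = 380/7


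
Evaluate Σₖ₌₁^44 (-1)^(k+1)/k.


S = 1 - 1/2 + 1/3 - 1/4 + 1/5 - 1/6 + 1/7 - 1/8 ± ...
= 0.6819
(Full series converges to +ln(2) ≈ +0.6931)

S_44 = 0.6819


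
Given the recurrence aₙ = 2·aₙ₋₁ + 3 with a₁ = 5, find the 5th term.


Computing step by step:
a_1 = 5
a_2 = 13
a_3 = 29
a_4 = 61
a_5 = 125


a_5 = 125


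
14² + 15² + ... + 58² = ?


Σₖ₌14^58 k² = Σₖ₌₁^58 k² − Σₖ₌₁^13 k²
= 58·59·117/6 − 13·14·27/6
= 66729 − 819 = 65910

Σk² = 65910


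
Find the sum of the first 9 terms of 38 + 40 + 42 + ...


aₙ = 38 + (9-1)×2 = 54
Sₙ = n(a₁+aₙ)/2 = 9×(38+54)/2
= 9×92/2 = 414

S_9 = 414


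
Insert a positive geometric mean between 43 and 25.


GM = √(43×25) = √1075 = 32.7872

GM = 32.7872


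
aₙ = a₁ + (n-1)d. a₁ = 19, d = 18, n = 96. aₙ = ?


aₙ = a₁ + (n-1)d
= 19 + (96-1)×18
= 19 + 1710
= 1729

a_96 = 1729


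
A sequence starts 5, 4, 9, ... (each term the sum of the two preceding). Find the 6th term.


Computing iteratively: 5, 4, 9, 13, 22, 35
a_6 = 35

a_6 = 35


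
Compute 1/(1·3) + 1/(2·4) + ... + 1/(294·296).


1/(k(k+2)) = (1/2)·(1/k - 1/(k+2)) (partial fractions)
Telescoping: Σ = (1/2)·(1 + 1/2 - 1/295 - 1/296) = 130389/174640

Sum = 130389/174640


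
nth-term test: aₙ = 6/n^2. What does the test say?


lim(n→∞) 6/n^2 = 0
lim aₙ = 0 → nth-term test is INCONCLUSIVE
(Need other tests; this is actually a convergent p-series with p=2 > 1)

Inconclusive (lim aₙ = 0; need another test)


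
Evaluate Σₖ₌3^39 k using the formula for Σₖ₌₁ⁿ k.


Σₖ₌3^39 k = Σₖ₌₁^39 k − Σₖ₌₁^2 k
= 39·40/2 − 2·3/2
= 780 − 3 = 777

Σk = 777


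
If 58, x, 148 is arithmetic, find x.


AM = (58 + 148)/2 = 206/2 = 103

AM = 103


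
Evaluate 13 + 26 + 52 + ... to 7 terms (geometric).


Sₙ = 13×(2^7 - 1)/(2 - 1)
= 13×(128 - 1)/1
= 13×127/1
= 1651

S_7 = 1651


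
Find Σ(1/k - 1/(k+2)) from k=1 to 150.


Telescoping with gap 2: two head and two tail terms survive.
= (1 + 1/2) - (1/151 + 1/152)
= 3/2 - 1/151 - 1/152 = 34125/22952

Sum = 34125/22952


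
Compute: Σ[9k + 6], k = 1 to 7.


Σ(9k+6) = 9·Σk + 6·n
= 9·28 + 6·7
= 252 + 42 = 294

Σ = 294


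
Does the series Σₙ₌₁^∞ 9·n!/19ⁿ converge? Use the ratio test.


aₙ = 9·n!/19^n
a_{n+1}/aₙ = (n+1)!/19^(n+1) × 19^n/n!  (constant 9 cancels)
= (n+1)/19
L = lim(n→∞) (n+1)/19 = ∞
L > 1 → series DIVERGES

Diverges (ratio test: L = ∞ > 1)


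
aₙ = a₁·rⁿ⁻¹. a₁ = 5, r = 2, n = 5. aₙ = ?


aₙ = a₁·r^(n-1)
= 5×2^4
= 5×16
= 80

a_5 = 80


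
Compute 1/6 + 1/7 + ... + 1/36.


Σₖ₌6^36 1/k = 1/6 + 1/7 + 1/8 + ... + 1/36
= 24827248546189/13127595717600
≈ 1.8912

Sum = 24827248546189/13127595717600 ≈ 1.8912


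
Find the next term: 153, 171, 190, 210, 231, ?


Pattern: triangular numbers: n(n+1)/2
Terms: 153, 171, 190, 210, 231
Next term = 253

Next term = 253


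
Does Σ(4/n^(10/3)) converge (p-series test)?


p-series test: Σ c/n^p converges if p > 1, diverges if p ≤ 1 (constant c > 0 doesn't affect convergence).
p = 10/3
10/3 > 1 → CONVERGES

Converges (p = 10/3 > 1)


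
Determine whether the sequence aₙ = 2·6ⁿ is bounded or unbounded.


aₙ = 2·6ⁿ → as n→∞, aₙ→∞ (since base 6 > 1)
No finite upper bound exists
The sequence is UNBOUNDED

Unbounded (aₙ → ∞ as n → ∞)


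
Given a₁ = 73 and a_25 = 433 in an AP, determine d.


d = (aₙ - a₁)/(n-1)
= (433 - 73)/(25-1)
= 360/24 = 15

d = 15


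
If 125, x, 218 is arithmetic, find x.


AM = (125 + 218)/2 = 343/2 = 171.5

AM = 171.5


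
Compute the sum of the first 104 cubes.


n(n+1)/2 = 104×105/2 = 5460
Σk³ = 5460² = 29811600

Σk³ = 29811600


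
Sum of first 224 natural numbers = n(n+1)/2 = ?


n(n+1)/2 = 224×225/2 = 50400/2 = 25200

Σk = 25200


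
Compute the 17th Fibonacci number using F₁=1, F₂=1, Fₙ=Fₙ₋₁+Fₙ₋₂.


Fibonacci sequence: 1, 1, 2, 3, 5, 8, 13, 21, 34, 55, 89, ...
F(17) = 1597

F(17) = 1597


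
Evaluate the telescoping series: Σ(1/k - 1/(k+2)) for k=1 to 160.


Telescoping with gap 2: two head and two tail terms survive.
= (1 + 1/2) - (1/161 + 1/162)
= 3/2 - 1/161 - 1/162 = 19400/13041

Sum = 19400/13041


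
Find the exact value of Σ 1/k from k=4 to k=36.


Σₖ₌4^36 1/k = 1/4 + 1/5 + 1/6 + ... + 1/36
= 30734666619109/13127595717600
≈ 2.3412

Sum = 30734666619109/13127595717600 ≈ 2.3412


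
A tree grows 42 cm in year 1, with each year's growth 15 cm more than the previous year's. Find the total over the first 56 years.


aₙ = 42 + (56-1)×15 = 867
Sₙ = n(a₁+aₙ)/2 = 56×(42+867)/2
= 56×909/2 = 25452

S_56 = 25452


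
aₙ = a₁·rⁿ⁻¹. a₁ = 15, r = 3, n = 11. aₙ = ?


aₙ = a₁·r^(n-1)
= 15×3^10
= 15×59049
= 885735

a_11 = 885735


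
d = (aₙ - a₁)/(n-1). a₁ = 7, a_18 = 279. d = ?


d = (aₙ - a₁)/(n-1)
= (279 - 7)/(18-1)
= 272/17 = 16

d = 16


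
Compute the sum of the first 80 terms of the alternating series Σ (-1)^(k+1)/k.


S = 1 - 1/2 + 1/3 - 1/4 + 1/5 - 1/6 + 1/7 - 1/8 ± ...
= 0.6869
(Full series converges to +ln(2) ≈ +0.6931)

S_80 = 0.6869


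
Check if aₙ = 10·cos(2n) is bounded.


For all n, -1 ≤ cos(2n) ≤ 1, so -10 ≤ 10·cos(2n) ≤ 10
Lower bound: -10, Upper bound: 10
The sequence IS bounded

Bounded (-10 ≤ aₙ ≤ 10)


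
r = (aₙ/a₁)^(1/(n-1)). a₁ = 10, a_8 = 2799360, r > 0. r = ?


r^(n-1) = aₙ/a₁
r^7 = 2799360/10 = 279936
r = 279936^(1/7)
= 6

r = 6


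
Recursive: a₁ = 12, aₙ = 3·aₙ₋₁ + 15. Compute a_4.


Computing step by step:
a_1 = 12
a_2 = 51
a_3 = 168
a_4 = 519


a_4 = 519


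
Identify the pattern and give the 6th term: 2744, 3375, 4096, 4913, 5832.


Pattern: perfect cubes: n³
Terms: 2744, 3375, 4096, 4913, 5832
Next term = 6859

Next term = 6859


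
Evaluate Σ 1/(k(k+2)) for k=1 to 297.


1/(k(k+2)) = (1/2)·(1/k - 1/(k+2)) (partial fractions)
Telescoping: Σ = (1/2)·(1 + 1/2 - 1/298 - 1/299) = 33264/44551

Sum = 33264/44551


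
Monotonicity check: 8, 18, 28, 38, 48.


Differences: 10, 10, 10, 10
All differences > 0 → strictly INCREASING

Monotonically increasing


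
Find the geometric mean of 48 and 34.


GM = √(48×34) = √1632 = 40.398

GM = 40.398


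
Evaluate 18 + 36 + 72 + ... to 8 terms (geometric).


Sₙ = 18×(2^8 - 1)/(2 - 1)
= 18×(256 - 1)/1
= 18×255/1
= 4590

S_8 = 4590


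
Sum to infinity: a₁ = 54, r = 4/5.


S∞ = a₁/(1-r) = 54/(1 - 4/5)
= 54/(1/5)
= 270

S∞ = 270


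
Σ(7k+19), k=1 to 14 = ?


Σ(7k+19) = 7·Σk + 19·n
= 7·105 + 19·14
= 735 + 266 = 1001

Σ = 1001


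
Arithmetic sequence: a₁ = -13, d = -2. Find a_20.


aₙ = a₁ + (n-1)d
= -13 + (20-1)×-2
= -13 - 38
= -51

a_20 = -51


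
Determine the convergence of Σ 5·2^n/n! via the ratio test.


aₙ = 5·2^n/n!
a_{n+1}/aₙ = 2^(n+1)/(n+1)! × n!/2^n  (constant 5 cancels)
= 2/(n+1)
L = lim(n→∞) 2/(n+1) = 0
L < 1 → series CONVERGES

Converges (ratio test: L = 0 < 1)


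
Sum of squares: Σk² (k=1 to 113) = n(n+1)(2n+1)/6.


n = 113
n(n+1)(2n+1)/6 = 113×114×227/6
= 2924214/6 = 487369

Σk² = 487369


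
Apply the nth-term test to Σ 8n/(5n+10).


lim(n→∞) 8n/(5n+10) = 8/5 = 8/5  (divide numerator and denominator by n)
lim aₙ = 8/5 ≠ 0 → series DIVERGES

Diverges (lim aₙ = 8/5 ≠ 0)


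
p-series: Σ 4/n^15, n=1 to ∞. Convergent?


p-series test: Σ c/n^p converges if p > 1, diverges if p ≤ 1 (constant c > 0 doesn't affect convergence).
p = 15
15 > 1 → CONVERGES

Converges (p = 15 > 1)


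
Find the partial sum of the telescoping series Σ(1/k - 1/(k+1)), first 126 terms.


Telescoping: adjacent terms cancel.
= 1/1 - 1/127
= 1 - 1/127 = 126/127

Sum = 126/127


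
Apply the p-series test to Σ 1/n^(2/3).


p-series test: Σ c/n^p converges if p > 1, diverges if p ≤ 1 (constant c > 0 doesn't affect convergence).
p = 2/3
2/3 ≤ 1 → DIVERGES

Diverges (p = 2/3 ≤ 1)


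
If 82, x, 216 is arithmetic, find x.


AM = (82 + 216)/2 = 298/2 = 149

AM = 149


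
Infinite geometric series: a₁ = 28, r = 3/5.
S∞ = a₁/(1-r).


S∞ = a₁/(1-r) = 28/(1 - 3/5)
= 28/(2/5)
= 70

S∞ = 70


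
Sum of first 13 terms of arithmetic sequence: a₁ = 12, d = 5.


aₙ = 12 + (13-1)×5 = 72
Sₙ = n(a₁+aₙ)/2 = 13×(12+72)/2
= 13×84/2 = 546

S_13 = 546


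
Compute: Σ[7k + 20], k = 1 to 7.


Σ(7k+20) = 7·Σk + 20·n
= 7·28 + 20·7
= 196 + 140 = 336

Σ = 336


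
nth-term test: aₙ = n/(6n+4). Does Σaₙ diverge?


lim(n→∞) n/(6n+4) = 1/6 = 1/6  (divide numerator and denominator by n)
lim aₙ = 1/6 ≠ 0 → series DIVERGES

Diverges (lim aₙ = 1/6 ≠ 0)


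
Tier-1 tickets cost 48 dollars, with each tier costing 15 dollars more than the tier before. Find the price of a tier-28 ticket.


aₙ = a₁ + (n-1)d
= 48 + (28-1)×15
= 48 + 405
= 453

a_28 = 453


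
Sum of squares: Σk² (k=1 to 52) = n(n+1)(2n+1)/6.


n = 52
n(n+1)(2n+1)/6 = 52×53×105/6
= 289380/6 = 48230

Σk² = 48230


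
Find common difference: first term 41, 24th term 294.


d = (aₙ - a₁)/(n-1)
= (294 - 41)/(24-1)
= 253/23 = 11

d = 11


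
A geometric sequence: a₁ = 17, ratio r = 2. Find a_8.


aₙ = a₁·r^(n-1)
= 17×2^7
= 17×128
= 2176

a_8 = 2176


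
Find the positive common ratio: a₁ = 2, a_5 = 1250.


r^(n-1) = aₙ/a₁
r^4 = 1250/2 = 625
r = 625^(1/4)
= ±5; taking r > 0 gives r = 5

r = 5


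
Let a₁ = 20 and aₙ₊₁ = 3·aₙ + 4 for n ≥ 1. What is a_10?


Computing step by step:
a_1 = 20
a_2 = 64
a_3 = 196
a_4 = 592
a_5 = 1780
a_6 = 5344
a_7 = 16036
a_8 = 48112
a_9 = 144340
a_10 = 433024


a_10 = 433024


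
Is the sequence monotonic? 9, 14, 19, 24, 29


Differences: 5, 5, 5, 5
All differences > 0 → strictly INCREASING

Monotonically increasing


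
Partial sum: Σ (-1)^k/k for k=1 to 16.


S = -1 + 1/2 - 1/3 + 1/4 - 1/5 + 1/6 - 1/7 + 1/8 ± ...
= -0.6629
(Full series converges to -ln(2) ≈ -0.6931)

S_16 = -0.6629


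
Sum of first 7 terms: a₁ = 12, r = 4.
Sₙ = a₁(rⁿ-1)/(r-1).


Sₙ = 12×(4^7 - 1)/(4 - 1)
= 12×(16384 - 1)/3
= 12×16383/3
= 65532

S_7 = 65532


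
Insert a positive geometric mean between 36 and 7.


GM = √(36×7) = √252 = 15.8745

GM = 15.8745


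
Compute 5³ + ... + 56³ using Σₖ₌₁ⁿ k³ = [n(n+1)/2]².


Σₖ₌5^56 k³ = [56·57/2]² − [4·5/2]²
= 2547216 − 100 = 2547116

Σk³ = 2547116


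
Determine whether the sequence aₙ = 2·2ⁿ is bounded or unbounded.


aₙ = 2·2ⁿ → as n→∞, aₙ→∞ (since base 2 > 1)
No finite upper bound exists
The sequence is UNBOUNDED

Unbounded (aₙ → ∞ as n → ∞)


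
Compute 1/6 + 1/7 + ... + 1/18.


Σₖ₌6^18 1/k = 1/6 + 1/7 + 1/8 + ... + 1/18
= 989797/816816
≈ 1.2118

Sum = 989797/816816 ≈ 1.2118


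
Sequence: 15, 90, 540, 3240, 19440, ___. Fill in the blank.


Pattern: geometric (r=6)
Terms: 15, 90, 540, 3240, 19440
Next term = 116640

Next term = 116640


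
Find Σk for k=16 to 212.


Σₖ₌16^212 k = Σₖ₌₁^212 k − Σₖ₌₁^15 k
= 212·213/2 − 15·16/2
= 22578 − 120 = 22458

Σk = 22458


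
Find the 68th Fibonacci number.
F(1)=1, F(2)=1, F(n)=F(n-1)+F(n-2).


Fibonacci sequence: 1, 1, 2, 3, 5, 8, 13, 21, 34, 55, 89, ...
F(68) = 72723460248141

F(68) = 72723460248141


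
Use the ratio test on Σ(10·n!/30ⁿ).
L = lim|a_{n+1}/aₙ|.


aₙ = 10·n!/30^n
a_{n+1}/aₙ = (n+1)!/30^(n+1) × 30^n/n!  (constant 10 cancels)
= (n+1)/30
L = lim(n→∞) (n+1)/30 = ∞
L > 1 → series DIVERGES

Diverges (ratio test: L = ∞ > 1)


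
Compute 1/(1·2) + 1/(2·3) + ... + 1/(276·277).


1/(k(k+1)) = 1/k - 1/(k+1) (partial fractions)
Telescoping: Σ = 1 - 1/277 = 276/277

Sum = 276/277


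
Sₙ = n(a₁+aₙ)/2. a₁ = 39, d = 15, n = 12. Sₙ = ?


aₙ = 39 + (12-1)×15 = 204
Sₙ = n(a₁+aₙ)/2 = 12×(39+204)/2
= 12×243/2 = 1458

S_12 = 1458


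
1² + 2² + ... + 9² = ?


n = 9
n(n+1)(2n+1)/6 = 9×10×19/6
= 1710/6 = 285

Σk² = 285


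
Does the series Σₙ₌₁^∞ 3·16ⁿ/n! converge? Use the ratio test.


aₙ = 3·16^n/n!
a_{n+1}/aₙ = 16^(n+1)/(n+1)! × n!/16^n  (constant 3 cancels)
= 16/(n+1)
L = lim(n→∞) 16/(n+1) = 0
L < 1 → series CONVERGES

Converges (ratio test: L = 0 < 1)


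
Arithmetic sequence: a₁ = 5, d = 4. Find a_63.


aₙ = a₁ + (n-1)d
= 5 + (63-1)×4
= 5 + 248
= 253

a_63 = 253


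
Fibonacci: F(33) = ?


Fibonacci sequence: 1, 1, 2, 3, 5, 8, 13, 21, 34, 55, 89, ...
F(33) = 3524578

F(33) = 3524578


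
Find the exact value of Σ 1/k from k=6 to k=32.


Σₖ₌6^32 1/k = 1/6 + 1/7 + 1/8 + ... + 1/32
= 256339679848919/144403552893600
≈ 1.7752

Sum = 256339679848919/144403552893600 ≈ 1.7752


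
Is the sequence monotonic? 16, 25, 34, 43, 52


Differences: 9, 9, 9, 9
All differences > 0 → strictly INCREASING

Monotonically increasing


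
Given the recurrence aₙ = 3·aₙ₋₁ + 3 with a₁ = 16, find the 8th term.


Computing step by step:
a_1 = 16
a_2 = 51
a_3 = 156
a_4 = 471
a_5 = 1416
a_6 = 4251
a_7 = 12756
a_8 = 38271


a_8 = 38271


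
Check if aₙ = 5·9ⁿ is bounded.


aₙ = 5·9ⁿ → as n→∞, aₙ→∞ (since base 9 > 1)
No finite upper bound exists
The sequence is UNBOUNDED

Unbounded (aₙ → ∞ as n → ∞)


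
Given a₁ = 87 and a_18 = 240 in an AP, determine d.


d = (aₙ - a₁)/(n-1)
= (240 - 87)/(18-1)
= 153/17 = 9

d = 9


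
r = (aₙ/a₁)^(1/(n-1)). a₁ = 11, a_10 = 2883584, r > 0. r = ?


r^(n-1) = aₙ/a₁
r^9 = 2883584/11 = 262144
r = 262144^(1/9)
= 4

r = 4


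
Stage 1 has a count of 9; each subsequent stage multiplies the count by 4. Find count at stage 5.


aₙ = a₁·r^(n-1)
= 9×4^4
= 9×256
= 2304

a_5 = 2304


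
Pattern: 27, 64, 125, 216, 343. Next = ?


Pattern: perfect cubes: n³
Terms: 27, 64, 125, 216, 343
Next term = 512

Next term = 512


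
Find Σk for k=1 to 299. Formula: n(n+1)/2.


n(n+1)/2 = 299×300/2 = 89700/2 = 44850

Σk = 44850


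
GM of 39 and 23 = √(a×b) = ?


GM = √(39×23) = √897 = 29.95

GM = 29.95


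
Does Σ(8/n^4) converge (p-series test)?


p-series test: Σ c/n^p converges if p > 1, diverges if p ≤ 1 (constant c > 0 doesn't affect convergence).
p = 4
4 > 1 → CONVERGES

Converges (p = 4 > 1)


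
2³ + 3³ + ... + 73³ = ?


Σₖ₌2^73 k³ = [73·74/2]² − [1·2/2]²
= 7295401 − 1 = 7295400

Σk³ = 7295400


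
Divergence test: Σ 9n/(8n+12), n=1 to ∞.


lim(n→∞) 9n/(8n+12) = 9/8 = 9/8  (divide numerator and denominator by n)
lim aₙ = 9/8 ≠ 0 → series DIVERGES

Diverges (lim aₙ = 9/8 ≠ 0)


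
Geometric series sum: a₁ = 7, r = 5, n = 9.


Sₙ = 7×(5^9 - 1)/(5 - 1)
= 7×(1953125 - 1)/4
= 7×1953124/4
= 3417967

S_9 = 3417967


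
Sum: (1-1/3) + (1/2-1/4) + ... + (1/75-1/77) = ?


Telescoping with gap 2: two head and two tail terms survive.
= (1 + 1/2) - (1/76 + 1/77)
= 3/2 - 1/76 - 1/77 = 8625/5852

Sum = 8625/5852


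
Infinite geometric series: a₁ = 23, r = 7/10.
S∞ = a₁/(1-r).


S∞ = a₁/(1-r) = 23/(1 - 7/10)
= 23/(3/10)
= 230/3

S∞ = 230/3


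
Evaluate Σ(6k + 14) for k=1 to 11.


Σ(6k+14) = 6·Σk + 14·n
= 6·66 + 14·11
= 396 + 154 = 550

Σ = 550


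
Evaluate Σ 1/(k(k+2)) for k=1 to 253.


1/(k(k+2)) = (1/2)·(1/k - 1/(k+2)) (partial fractions)
Telescoping: Σ = (1/2)·(1 + 1/2 - 1/254 - 1/255) = 48323/64770

Sum = 48323/64770


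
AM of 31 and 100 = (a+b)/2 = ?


AM = (31 + 100)/2 = 131/2 = 65.5

AM = 65.5


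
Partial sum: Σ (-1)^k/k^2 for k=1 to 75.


S = -1 + 1/4 - 1/9 + 1/16 - 1/25 + 1/36 - 1/49 + 1/64 ± ...
= -0.8226
(Full series converges to -π²/12 ≈ -0.8225)

S_75 = -0.8226


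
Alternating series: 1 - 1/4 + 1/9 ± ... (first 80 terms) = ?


S = 1 - 1/4 + 1/9 - 1/16 + 1/25 - 1/36 + 1/49 - 1/64 ± ...
= 0.8224
(Full series converges to +π²/12 ≈ +0.8225)

S_80 = 0.8224


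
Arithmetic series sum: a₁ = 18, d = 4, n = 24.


aₙ = 18 + (24-1)×4 = 110
Sₙ = n(a₁+aₙ)/2 = 24×(18+110)/2
= 24×128/2 = 1536

S_24 = 1536


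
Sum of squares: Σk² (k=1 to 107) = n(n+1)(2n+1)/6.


n = 107
n(n+1)(2n+1)/6 = 107×108×215/6
= 2484540/6 = 414090

Σk² = 414090


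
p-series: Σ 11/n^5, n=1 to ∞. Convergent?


p-series test: Σ c/n^p converges if p > 1, diverges if p ≤ 1 (constant c > 0 doesn't affect convergence).
p = 5
5 > 1 → CONVERGES

Converges (p = 5 > 1)


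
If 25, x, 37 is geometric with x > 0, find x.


GM = √(25×37) = √925 = 30.4138

GM = 30.4138


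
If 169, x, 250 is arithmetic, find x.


AM = (169 + 250)/2 = 419/2 = 209.5

AM = 209.5


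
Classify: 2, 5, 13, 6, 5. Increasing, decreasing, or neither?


Differences: 3, 8, -7, -1
Difference at position 1 is +3 (> 0) but position 3 is -7 (< 0) — sequence both rises and falls
→ NOT monotonic

Not monotonic


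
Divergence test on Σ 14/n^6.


lim(n→∞) 14/n^6 = 0
lim aₙ = 0 → nth-term test is INCONCLUSIVE
(Need other tests; this is actually a convergent p-series with p=6 > 1)

Inconclusive (lim aₙ = 0; need another test)


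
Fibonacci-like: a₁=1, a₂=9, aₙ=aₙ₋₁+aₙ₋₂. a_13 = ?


Computing iteratively: 1, 9, 10, 19, 29, 48, 77, 125, 202, 327, 529, 856, ...
a_13 = 1385

a_13 = 1385


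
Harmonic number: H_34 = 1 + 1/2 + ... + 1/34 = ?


H_34 = 1/1 + 1/2 + 1/3 + ... + 1/34
= 54062195834749/13127595717600
≈ 4.1182

H_34 = 54062195834749/13127595717600 ≈ 4.1182


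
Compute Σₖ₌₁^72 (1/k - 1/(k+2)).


Telescoping with gap 2: two head and two tail terms survive.
= (1 + 1/2) - (1/73 + 1/74)
= 3/2 - 1/73 - 1/74 = 3978/2701

Sum = 3978/2701


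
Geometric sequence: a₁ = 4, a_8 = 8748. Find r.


r^(n-1) = aₙ/a₁
r^7 = 8748/4 = 2187
r = 2187^(1/7)
= 3

r = 3


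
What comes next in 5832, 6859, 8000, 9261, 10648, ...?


Pattern: perfect cubes: n³
Terms: 5832, 6859, 8000, 9261, 10648
Next term = 12167

Next term = 12167


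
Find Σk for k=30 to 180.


Σₖ₌30^180 k = Σₖ₌₁^180 k − Σₖ₌₁^29 k
= 180·181/2 − 29·30/2
= 16290 − 435 = 15855

Σk = 15855


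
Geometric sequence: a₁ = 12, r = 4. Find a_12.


aₙ = a₁·r^(n-1)
= 12×4^11
= 12×4194304
= 50331648

a_12 = 50331648


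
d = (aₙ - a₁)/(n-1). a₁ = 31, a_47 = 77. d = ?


d = (aₙ - a₁)/(n-1)
= (77 - 31)/(47-1)
= 46/46 = 1

d = 1


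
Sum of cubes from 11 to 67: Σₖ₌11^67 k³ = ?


Σₖ₌11^67 k³ = [67·68/2]² − [10·11/2]²
= 5189284 − 3025 = 5186259

Σk³ = 5186259


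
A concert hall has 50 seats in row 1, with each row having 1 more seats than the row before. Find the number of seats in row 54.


aₙ = a₁ + (n-1)d
= 50 + (54-1)×1
= 50 + 53
= 103

a_54 = 103


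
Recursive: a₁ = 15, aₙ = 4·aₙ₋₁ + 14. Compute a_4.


Computing step by step:
a_1 = 15
a_2 = 74
a_3 = 310
a_4 = 1254


a_4 = 1254


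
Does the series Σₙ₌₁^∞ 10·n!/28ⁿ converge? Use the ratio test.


aₙ = 10·n!/28^n
a_{n+1}/aₙ = (n+1)!/28^(n+1) × 28^n/n!  (constant 10 cancels)
= (n+1)/28
L = lim(n→∞) (n+1)/28 = ∞
L > 1 → series DIVERGES

Diverges (ratio test: L = ∞ > 1)


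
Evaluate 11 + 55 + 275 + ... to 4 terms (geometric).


Sₙ = 11×(5^4 - 1)/(5 - 1)
= 11×(625 - 1)/4
= 11×624/4
= 1716

S_4 = 1716


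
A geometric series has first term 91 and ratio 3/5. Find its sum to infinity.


S∞ = a₁/(1-r) = 91/(1 - 3/5)
= 91/(2/5)
= 455/2

S∞ = 455/2


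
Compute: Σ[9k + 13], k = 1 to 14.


Σ(9k+13) = 9·Σk + 13·n
= 9·105 + 13·14
= 945 + 182 = 1127

Σ = 1127


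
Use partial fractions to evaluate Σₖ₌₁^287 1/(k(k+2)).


1/(k(k+2)) = (1/2)·(1/k - 1/(k+2)) (partial fractions)
Telescoping: Σ = (1/2)·(1 + 1/2 - 1/288 - 1/289) = 124271/166464

Sum = 124271/166464


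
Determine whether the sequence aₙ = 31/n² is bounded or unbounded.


a₁ = 31, a₂ = 31/4, a₃ = 31/9, ...
0 < aₙ ≤ 31 for all n ≥ 1
The sequence IS bounded

Bounded (0 < aₙ ≤ 31)


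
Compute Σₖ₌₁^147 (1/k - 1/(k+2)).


Telescoping with gap 2: two head and two tail terms survive.
= (1 + 1/2) - (1/148 + 1/149)
= 3/2 - 1/148 - 1/149 = 32781/22052

Sum = 32781/22052


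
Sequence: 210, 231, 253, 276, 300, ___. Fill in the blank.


Pattern: triangular numbers: n(n+1)/2
Terms: 210, 231, 253, 276, 300
Next term = 325

Next term = 325


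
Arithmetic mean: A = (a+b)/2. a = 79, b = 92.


AM = (79 + 92)/2 = 171/2 = 85.5

AM = 85.5


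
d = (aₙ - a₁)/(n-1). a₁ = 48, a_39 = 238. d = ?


d = (aₙ - a₁)/(n-1)
= (238 - 48)/(39-1)
= 190/38 = 5

d = 5


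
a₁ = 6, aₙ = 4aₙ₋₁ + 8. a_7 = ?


Computing step by step:
a_1 = 6
a_2 = 32
a_3 = 136
a_4 = 552
a_5 = 2216
a_6 = 8872
a_7 = 35496


a_7 = 35496


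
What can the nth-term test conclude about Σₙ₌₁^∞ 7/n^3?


lim(n→∞) 7/n^3 = 0
lim aₙ = 0 → nth-term test is INCONCLUSIVE
(Need other tests; this is actually a convergent p-series with p=3 > 1)

Inconclusive (lim aₙ = 0; need another test)


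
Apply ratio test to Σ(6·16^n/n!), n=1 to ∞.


aₙ = 6·16^n/n!
a_{n+1}/aₙ = 16^(n+1)/(n+1)! × n!/16^n  (constant 6 cancels)
= 16/(n+1)
L = lim(n→∞) 16/(n+1) = 0
L < 1 → series CONVERGES

Converges (ratio test: L = 0 < 1)


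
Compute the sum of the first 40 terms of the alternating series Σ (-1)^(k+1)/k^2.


S = 1 - 1/4 + 1/9 - 1/16 + 1/25 - 1/36 + 1/49 - 1/64 ± ...
= 0.8222
(Full series converges to +π²/12 ≈ +0.8225)

S_40 = 0.8222


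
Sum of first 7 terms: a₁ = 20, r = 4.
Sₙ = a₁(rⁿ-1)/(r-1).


Sₙ = 20×(4^7 - 1)/(4 - 1)
= 20×(16384 - 1)/3
= 20×16383/3
= 109220

S_7 = 109220


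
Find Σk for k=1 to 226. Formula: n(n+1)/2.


n(n+1)/2 = 226×227/2 = 51302/2 = 25651

Σk = 25651


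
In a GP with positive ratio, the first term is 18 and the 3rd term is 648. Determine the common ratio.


r^(n-1) = aₙ/a₁
r^2 = 648/18 = 36
r = 36^(1/2)
= ±6; taking r > 0 gives r = 6

r = 6


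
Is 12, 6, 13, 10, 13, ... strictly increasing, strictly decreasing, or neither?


Differences: -6, 7, -3, 3
Difference at position 2 is +7 (> 0) but position 1 is -6 (< 0) — sequence both rises and falls
→ NOT monotonic

Not monotonic


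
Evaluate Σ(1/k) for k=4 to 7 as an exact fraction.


Σₖ₌4^7 1/k = 1/4 + 1/5 + 1/6 + 1/7
= 319/420
≈ 0.7595

Sum = 319/420 ≈ 0.7595


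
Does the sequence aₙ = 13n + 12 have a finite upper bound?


aₙ = 13n + 12 → as n→∞, aₙ→∞
No finite upper bound exists
The sequence is UNBOUNDED

Unbounded (aₙ → ∞ as n → ∞)


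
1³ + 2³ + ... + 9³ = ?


n(n+1)/2 = 9×10/2 = 45
Σk³ = 45² = 2025

Σk³ = 2025


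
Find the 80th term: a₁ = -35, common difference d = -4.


aₙ = a₁ + (n-1)d
= -35 + (80-1)×-4
= -35 - 316
= -351

a_80 = -351


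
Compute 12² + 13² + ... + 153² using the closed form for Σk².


Σₖ₌12^153 k² = Σₖ₌₁^153 k² − Σₖ₌₁^11 k²
= 153·154·307/6 − 11·12·23/6
= 1205589 − 506 = 1205083

Σk² = 1205083
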